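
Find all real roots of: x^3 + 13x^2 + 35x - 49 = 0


Let p(x) = x^3 + 13x^2 + 35x - 49. By the rational root theorem (leading coefficient 1), any rational root is an integer divisor of 49: try ±1, ±2, ... in turn.
Test x = 1: value = 0 ✓, so (x - 1) is a factor.
Synthetic division by (x - 1): bring down 1; 1(1) + 13 = 14; 14(1) + 35 = 49; 49(1) - 49 = 0 → quotient x^2 + 14x + 49, remainder 0.
Solve the quadratic x^2 + 14x + 49 = 0: discriminant = 14^2 - 4(1)(49) = 196 - 196 = 0.
Discriminant = 0, so a double root: x = -14/2 = -7.

x = -7 (multiplicity 2), x = 1


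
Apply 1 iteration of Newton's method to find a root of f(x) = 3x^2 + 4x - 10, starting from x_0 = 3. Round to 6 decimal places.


Newton's method: x_(n+1) = x_n - f(x_n)/f'(x_n)
f(x) = 3x^2 + 4x - 10
f'(x) = 6x + 4

Iteration 1:
  f(3.000000) = 29.000000
  f'(3.000000) = 22.000000
  x_1 = 3.000000 - (29.000000)/(22.000000) = 1.681818

x_1 = 1.681818


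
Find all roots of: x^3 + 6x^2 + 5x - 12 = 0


Let p(x) = x^3 + 6x^2 + 5x - 12. By the rational root theorem (leading coefficient 1), any rational root is an integer divisor of 12: try ±1, ±2, ... in turn.
Test x = 1: value = 0 ✓, so (x - 1) is a factor.
Synthetic division by (x - 1): bring down 1; 1(1) + 6 = 7; 7(1) + 5 = 12; 12(1) - 12 = 0 → quotient x^2 + 7x + 12, remainder 0.
Solve the quadratic x^2 + 7x + 12 = 0: discriminant = 7^2 - 4(1)(12) = 49 - 48 = 1.
sqrt(1) = 1, so x = (-7 ± 1)/2: x = -3 or x = -4.
Collecting all roots found:

x = -4, x = -3, x = 1


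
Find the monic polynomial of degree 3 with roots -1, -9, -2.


A monic polynomial with roots -1, -9, -2 is:
p(x) = (x + 1)(x + 9)(x + 2)
After multiplying by (x + 1): x + 1
After multiplying by (x + 9): x^2 + 10x + 9
After multiplying by (x + 2): x^3 + 12x^2 + 29x + 18

x^3 + 12x^2 + 29x + 18


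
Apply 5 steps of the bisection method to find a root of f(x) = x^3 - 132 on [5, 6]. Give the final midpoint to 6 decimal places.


f(x) = x^3 - 132
f(5) = -7 < 0
f(6) = 84 > 0

Step 1: midpoint = (5.000000 + 6.000000)/2 = 5.500000
  f(5.500000) = 34.375000
  f(mid) > 0, so root is in [5.000000, 5.500000]

Step 2: midpoint = (5.000000 + 5.500000)/2 = 5.250000
  f(5.250000) = 12.703125
  f(mid) > 0, so root is in [5.000000, 5.250000]

Step 3: midpoint = (5.000000 + 5.250000)/2 = 5.125000
  f(5.125000) = 2.611328
  f(mid) > 0, so root is in [5.000000, 5.125000]

Step 4: midpoint = (5.000000 + 5.125000)/2 = 5.062500
  f(5.062500) = -2.253662
  f(mid) < 0, so root is in [5.062500, 5.125000]

Step 5: midpoint = (5.062500 + 5.125000)/2 = 5.093750
  f(5.093750) = 0.163910
  f(mid) > 0, so root is in [5.062500, 5.093750]

midpoint = 5.093750


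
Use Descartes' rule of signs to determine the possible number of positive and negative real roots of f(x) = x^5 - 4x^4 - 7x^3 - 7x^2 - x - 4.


Descartes' rule of signs:

For positive roots, count sign changes in f(x) = x^5 - 4x^4 - 7x^3 - 7x^2 - x - 4:
Signs of coefficients: +, -, -, -, -, -
Number of sign changes: 1
Possible positive real roots: 1

For negative roots, examine f(-x) = -x^5 - 4x^4 + 7x^3 - 7x^2 + x - 4:
Signs of coefficients: -, -, +, -, +, -
Number of sign changes: 4
Possible negative real roots: 4, 2, 0

Positive roots: 1; Negative roots: 4 or 2 or 0


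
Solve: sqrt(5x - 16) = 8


Square both sides: 5x - 16 = 8^2 = 64
5x = 64 + 16 = 80
x = 16
Check: sqrt(5*16 - 16) = sqrt(64) = 8 ✓

x = 16


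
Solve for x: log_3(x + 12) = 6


Convert to exponential form: x + 12 = 3^6 = 729
x = 729 - 12 = 717
Check: log_3(717 + 12) = log_3(729) = log_3(729) = 6 ✓

x = 717


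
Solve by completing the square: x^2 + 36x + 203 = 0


Start: x^2 + 36x + 203 = 0
Move constant: x^2 + 36x = -203
Half of 36 is 18, squared is 324
Add 324 to both sides: x^2 + 36x + 324 = 121
(x + 18)^2 = 121
x + 18 = ±11
x = -18 + 11 = -7 or x = -18 - 11 = -29

x = -29, x = -7


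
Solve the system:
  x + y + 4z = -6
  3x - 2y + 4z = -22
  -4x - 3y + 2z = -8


Using Cramer's rule. Expand each determinant along the first row.
D  = 1*[(-2)*2 - 4*(-3)] - 1*[3*2 - 4*(-4)] + 4*[3*(-3) - (-2)*(-4)]
  = 1*(8) - 1*(22) + 4*(-17) = -82
Dx = (-6)*[(-2)*2 - 4*(-3)] - 1*[(-22)*2 - 4*(-8)] + 4*[(-22)*(-3) - (-2)*(-8)]
  = (-6)*(8) - 1*(-12) + 4*(50) = 164
Dy = 1*[(-22)*2 - 4*(-8)] - (-6)*[3*2 - 4*(-4)] + 4*[3*(-8) - (-22)*(-4)]
  = 1*(-12) - (-6)*(22) + 4*(-112) = -328
Dz = 1*[(-2)*(-8) - (-22)*(-3)] - 1*[3*(-8) - (-22)*(-4)] + (-6)*[3*(-3) - (-2)*(-4)]
  = 1*(-50) - 1*(-112) + (-6)*(-17) = 164
x = Dx/D = 164/-82 = -2, y = Dy/D = -328/-82 = 4, z = Dz/D = 164/-82 = -2
Check eq1: (1)(-2) + (1)(4) + (4)(-2) = -6 = -6 ✓
Check eq2: (3)(-2) + (-2)(4) + (4)(-2) = -22 = -22 ✓
Check eq3: (-4)(-2) + (-3)(4) + (2)(-2) = -8 = -8 ✓

x = -2, y = 4, z = -2


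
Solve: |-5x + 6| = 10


An absolute value equation |expr| = 10 gives two cases:
Case 1: -5x + 6 = 10
  -5x = 4, so x = -4/5
Case 2: -5x + 6 = -10
  -5x = -16, so x = 16/5

x = -4/5, x = 16/5


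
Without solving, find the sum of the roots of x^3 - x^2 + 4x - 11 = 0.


By Vieta's formulas for x^3 + bx^2 + cx + d = 0:
  r1 + r2 + r3 = -b/a = 1
  r1*r2 + r1*r3 + r2*r3 = c/a = 4
  r1*r2*r3 = -d/a = 11


Sum = 1


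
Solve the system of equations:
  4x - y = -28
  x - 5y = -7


Using Cramer's rule:
Determinant D = (4)(-5) - (1)(-1) = -20 + 1 = -19
Dx = (-28)(-5) - (-7)(-1) = 140 - 7 = 133
Dy = (4)(-7) - (1)(-28) = -28 + 28 = 0
x = Dx/D = 133/-19 = -7
y = Dy/D = 0/-19 = 0

x = -7, y = 0


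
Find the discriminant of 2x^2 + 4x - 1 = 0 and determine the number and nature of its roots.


For ax^2 + bx + c = 0, discriminant D = b^2 - 4ac
Here a = 2, b = 4, c = -1
D = (4)^2 - 4(2)(-1) = 16 + 8 = 24

D = 24 > 0 but not a perfect square
The equation has 2 distinct real irrational roots.

Discriminant = 24, 2 distinct real irrational roots


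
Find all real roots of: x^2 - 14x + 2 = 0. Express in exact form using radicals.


Using the quadratic formula: x = (-b ± sqrt(b^2 - 4ac)) / (2a)
Here a = 1, b = -14, c = 2
Discriminant = b^2 - 4ac = (-14)^2 - 4(1)(2) = 196 - 8 = 188
Since discriminant = 188 > 0, there are two real roots.
x = (14 ± 2*sqrt(47)) / 2
Simplifying: x = 7 ± sqrt(47)
Numerically: x ≈ 13.8557 or x ≈ 0.1443

x = 7 + sqrt(47) or x = 7 - sqrt(47)


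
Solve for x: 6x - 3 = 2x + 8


Starting with: 6x - 3 = 2x + 8
Move all x terms to left: (6 - 2)x = 8 + 3
Simplify: 4x = 11
Divide both sides by 4: x = 11/4

x = 11/4


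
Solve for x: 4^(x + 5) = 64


Express both sides with the same base.
64 = 4^3
Since the bases match, equate exponents: x + 5 = 3
So x = 3 - (5) = -2

x = -2


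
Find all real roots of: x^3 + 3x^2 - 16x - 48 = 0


Let p(x) = x^3 + 3x^2 - 16x - 48. By the rational root theorem (leading coefficient 1), any rational root is an integer divisor of 48: try ±1, ±2, ... in turn.
Test x = 1: value = -60 ≠ 0.
Test x = -1: value = -30 ≠ 0.
Test x = 2: value = -60 ≠ 0.
Test x = -2: value = -12 ≠ 0.
Test x = 3: value = -42 ≠ 0.
Test x = -3: value = 0 ✓, so (x + 3) is a factor.
Synthetic division by (x + 3): bring down 1; 1(-3) + 3 = 0; 0(-3) - 16 = -16; (-16)(-3) - 48 = 0 → quotient x^2 - 16, remainder 0.
Solve the quadratic x^2 - 16 = 0: discriminant = 0^2 - 4(1)(-16) = 0 + 64 = 64.
sqrt(64) = 8, so x = (0 ± 8)/2: x = 4 or x = -4.

x = -4, x = -3, x = 4


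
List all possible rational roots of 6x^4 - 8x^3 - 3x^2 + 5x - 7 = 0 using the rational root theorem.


Rational root theorem: possible roots are ±p/q where:
  p divides the constant term (-7): p ∈ {1, 7}
  q divides the leading coefficient (6): q ∈ {1, 2, 3, 6}

All possible rational roots: -7, -7/2, -7/3, -7/6, -1, -1/2, -1/3, -1/6, 1/6, 1/3, 1/2, 1, 7/6, 7/3, 7/2, 7

-7, -7/2, -7/3, -7/6, -1, -1/2, -1/3, -1/6, 1/6, 1/3, 1/2, 1, 7/6, 7/3, 7/2, 7


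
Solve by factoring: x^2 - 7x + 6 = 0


We need two numbers that multiply to 6 and add to -7.
Those numbers are -6 and -1 (since (-6) * (-1) = 6 and (-6) + (-1) = -7).
So x^2 - 7x + 6 = (x - 6)(x - 1) = 0
Setting each factor to zero: x = 6 or x = 1

x = 1, x = 6


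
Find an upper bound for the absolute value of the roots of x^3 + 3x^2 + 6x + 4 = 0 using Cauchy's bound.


Cauchy's bound: all roots r satisfy |r| <= 1 + max(|a_i/a_n|) for i = 0,...,n-1
where a_n is the leading coefficient.

Coefficients: [1, 3, 6, 4]
Leading coefficient a_n = 1
Ratios |a_i/a_n|: 3, 6, 4
Maximum ratio: 6
Cauchy's bound: |r| <= 1 + 6 = 7

Upper bound = 7


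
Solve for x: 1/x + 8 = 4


Subtract 8 from both sides: 1/x = -4
Multiply both sides by x: 1 = -4 * x
Divide by -4: x = -1/4

x = -1/4


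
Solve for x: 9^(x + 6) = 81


Express both sides with the same base.
81 = 9^2
Since the bases match, equate exponents: x + 6 = 2
So x = 2 - (6) = -4

x = -4


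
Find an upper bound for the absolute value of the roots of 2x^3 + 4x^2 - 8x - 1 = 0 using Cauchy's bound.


Cauchy's bound: all roots r satisfy |r| <= 1 + max(|a_i/a_n|) for i = 0,...,n-1
where a_n is the leading coefficient.

Coefficients: [2, 4, -8, -1]
Leading coefficient a_n = 2
Ratios |a_i/a_n|: 2, 4, 1/2
Maximum ratio: 4
Cauchy's bound: |r| <= 1 + 4 = 5

Upper bound = 5


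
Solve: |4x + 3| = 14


An absolute value equation |expr| = 14 gives two cases:
Case 1: 4x + 3 = 14
  4x = 11, so x = 11/4
Case 2: 4x + 3 = -14
  4x = -17, so x = -17/4

x = -17/4, x = 11/4


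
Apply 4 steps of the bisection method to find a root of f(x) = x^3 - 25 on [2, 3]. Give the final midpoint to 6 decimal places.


f(x) = x^3 - 25
f(2) = -17 < 0
f(3) = 2 > 0

Step 1: midpoint = (2.000000 + 3.000000)/2 = 2.500000
  f(2.500000) = -9.375000
  f(mid) < 0, so root is in [2.500000, 3.000000]

Step 2: midpoint = (2.500000 + 3.000000)/2 = 2.750000
  f(2.750000) = -4.203125
  f(mid) < 0, so root is in [2.750000, 3.000000]

Step 3: midpoint = (2.750000 + 3.000000)/2 = 2.875000
  f(2.875000) = -1.236328
  f(mid) < 0, so root is in [2.875000, 3.000000]

Step 4: midpoint = (2.875000 + 3.000000)/2 = 2.937500
  f(2.937500) = 0.347412
  f(mid) > 0, so root is in [2.875000, 2.937500]

midpoint = 2.937500


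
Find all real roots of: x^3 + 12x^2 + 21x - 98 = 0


Let p(x) = x^3 + 12x^2 + 21x - 98. By the rational root theorem (leading coefficient 1), any rational root is an integer divisor of 98: try ±1, ±2, ... in turn.
Test x = 1: value = -64 ≠ 0.
Test x = -1: value = -108 ≠ 0.
Test x = 2: value = 0 ✓, so (x - 2) is a factor.
Synthetic division by (x - 2): bring down 1; 1(2) + 12 = 14; 14(2) + 21 = 49; 49(2) - 98 = 0 → quotient x^2 + 14x + 49, remainder 0.
Solve the quadratic x^2 + 14x + 49 = 0: discriminant = 14^2 - 4(1)(49) = 196 - 196 = 0.
Discriminant = 0, so a double root: x = -14/2 = -7.

x = -7 (multiplicity 2), x = 2


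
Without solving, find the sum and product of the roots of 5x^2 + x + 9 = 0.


By Vieta's formulas for ax^2 + bx + c = 0:
  Sum of roots = -b/a
  Product of roots = c/a

Here a = 5, b = 1, c = 9
Sum = -(1)/5 = -1/5
Product = 9/5 = 9/5

Sum = -1/5, Product = 9/5


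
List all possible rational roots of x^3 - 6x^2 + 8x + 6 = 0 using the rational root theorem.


Rational root theorem: possible roots are ±p/q where:
  p divides the constant term (6): p ∈ {1, 2, 3, 6}
  q divides the leading coefficient (1): q ∈ {1}

All possible rational roots: -6, -3, -2, -1, 1, 2, 3, 6

-6, -3, -2, -1, 1, 2, 3, 6


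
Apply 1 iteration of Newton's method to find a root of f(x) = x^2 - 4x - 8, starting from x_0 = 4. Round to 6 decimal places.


Newton's method: x_(n+1) = x_n - f(x_n)/f'(x_n)
f(x) = x^2 - 4x - 8
f'(x) = 2x - 4

Iteration 1:
  f(4.000000) = -8.000000
  f'(4.000000) = 4.000000
  x_1 = 4.000000 - (-8.000000)/(4.000000) = 6.000000

x_1 = 6.000000


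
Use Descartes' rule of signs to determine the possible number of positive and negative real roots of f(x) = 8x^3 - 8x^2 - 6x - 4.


Descartes' rule of signs:

For positive roots, count sign changes in f(x) = 8x^3 - 8x^2 - 6x - 4:
Signs of coefficients: +, -, -, -
Number of sign changes: 1
Possible positive real roots: 1

For negative roots, examine f(-x) = -8x^3 - 8x^2 + 6x - 4:
Signs of coefficients: -, -, +, -
Number of sign changes: 2
Possible negative real roots: 2, 0

Positive roots: 1; Negative roots: 2 or 0


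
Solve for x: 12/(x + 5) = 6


Multiply both sides by (x + 5): 12 = 6(x + 5)
Distribute: 12 = 6x + 30
6x = 12 - 30 = -18
x = -3

x = -3


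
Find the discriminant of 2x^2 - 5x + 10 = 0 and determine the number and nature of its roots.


For ax^2 + bx + c = 0, discriminant D = b^2 - 4ac
Here a = 2, b = -5, c = 10
D = (-5)^2 - 4(2)(10) = 25 - 80 = -55

D = -55 < 0
The equation has no real roots (2 complex conjugate roots).

Discriminant = -55, no real roots (2 complex conjugate roots)


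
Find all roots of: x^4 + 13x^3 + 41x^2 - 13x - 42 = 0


Let p(x) = x^4 + 13x^3 + 41x^2 - 13x - 42. By the rational root theorem (leading coefficient 1), any rational root is an integer divisor of 42: try ±1, ±2, ... in turn.
Test x = 1: value = 0 ✓, so (x - 1) is a factor.
Synthetic division by (x - 1): bring down 1; 1(1) + 13 = 14; 14(1) + 41 = 55; 55(1) - 13 = 42; 42(1) - 42 = 0 → quotient x^3 + 14x^2 + 55x + 42, remainder 0.
Continue with the quotient x^3 + 14x^2 + 55x + 42 (candidates must divide 42; re-test x = 1 first in case it repeats).
Test x = 1: value = 112 ≠ 0.
Test x = -1: value = 0 ✓, so (x + 1) is a factor.
Synthetic division by (x + 1): bring down 1; 1(-1) + 14 = 13; 13(-1) + 55 = 42; 42(-1) + 42 = 0 → quotient x^2 + 13x + 42, remainder 0.
Solve the quadratic x^2 + 13x + 42 = 0: discriminant = 13^2 - 4(1)(42) = 169 - 168 = 1.
sqrt(1) = 1, so x = (-13 ± 1)/2: x = -6 or x = -7.
Collecting all roots found:

x = -7, x = -6, x = -1, x = 1


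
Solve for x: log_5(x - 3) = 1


Convert to exponential form: x - 3 = 5^1 = 5
x = 5 + 3 = 8
Check: log_5(8 - 3) = log_5(5) = log_5(5) = 1 ✓

x = 8


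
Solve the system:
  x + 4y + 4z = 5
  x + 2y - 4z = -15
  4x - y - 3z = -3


Using Cramer's rule. Expand each determinant along the first row.
D  = 1*[2*(-3) - (-4)*(-1)] - 4*[1*(-3) - (-4)*4] + 4*[1*(-1) - 2*4]
  = 1*(-10) - 4*(13) + 4*(-9) = -98
Dx = 5*[2*(-3) - (-4)*(-1)] - 4*[(-15)*(-3) - (-4)*(-3)] + 4*[(-15)*(-1) - 2*(-3)]
  = 5*(-10) - 4*(33) + 4*(21) = -98
Dy = 1*[(-15)*(-3) - (-4)*(-3)] - 5*[1*(-3) - (-4)*4] + 4*[1*(-3) - (-15)*4]
  = 1*(33) - 5*(13) + 4*(57) = 196
Dz = 1*[2*(-3) - (-15)*(-1)] - 4*[1*(-3) - (-15)*4] + 5*[1*(-1) - 2*4]
  = 1*(-21) - 4*(57) + 5*(-9) = -294
x = Dx/D = -98/-98 = 1, y = Dy/D = 196/-98 = -2, z = Dz/D = -294/-98 = 3
Check eq1: (1)(1) + (4)(-2) + (4)(3) = 5 = 5 ✓
Check eq2: (1)(1) + (2)(-2) + (-4)(3) = -15 = -15 ✓
Check eq3: (4)(1) + (-1)(-2) + (-3)(3) = -3 = -3 ✓

x = 1, y = -2, z = 3


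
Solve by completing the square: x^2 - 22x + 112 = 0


Start: x^2 - 22x + 112 = 0
Move constant: x^2 - 22x = -112
Half of -22 is -11, squared is 121
Add 121 to both sides: x^2 - 22x + 121 = 9
(x - 11)^2 = 9
x - 11 = ±3
x = 11 + 3 = 14 or x = 11 - 3 = 8

x = 8, x = 14


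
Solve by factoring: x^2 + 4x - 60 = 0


We need two numbers that multiply to -60 and add to 4.
Those numbers are -6 and 10 (since (-6) * 10 = -60 and (-6) + 10 = 4).
So x^2 + 4x - 60 = (x - 6)(x + 10) = 0
Setting each factor to zero: x = 6 or x = -10

x = -10, x = 6


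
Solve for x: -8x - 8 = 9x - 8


Starting with: -8x - 8 = 9x - 8
Move all x terms to left: (-8 - 9)x = -8 + 8
Simplify: -17x = 0
Divide both sides by -17: x = 0

x = 0


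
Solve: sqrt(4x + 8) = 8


Square both sides: 4x + 8 = 8^2 = 64
4x = 64 - 8 = 56
x = 14
Check: sqrt(4*14 + 8) = sqrt(64) = 8 ✓

x = 14


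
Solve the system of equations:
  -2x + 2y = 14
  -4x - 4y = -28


Using Cramer's rule:
Determinant D = (-2)(-4) - (-4)(2) = 8 + 8 = 16
Dx = (14)(-4) - (-28)(2) = -56 + 56 = 0
Dy = (-2)(-28) - (-4)(14) = 56 + 56 = 112
x = Dx/D = 0/16 = 0
y = Dy/D = 112/16 = 7

x = 0, y = 7


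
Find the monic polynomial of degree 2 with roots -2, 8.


A monic polynomial with roots -2, 8 is:
p(x) = (x + 2)(x - 8)
After multiplying by (x + 2): x + 2
After multiplying by (x - 8): x^2 - 6x - 16

x^2 - 6x - 16


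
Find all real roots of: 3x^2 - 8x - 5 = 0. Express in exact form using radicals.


Using the quadratic formula: x = (-b ± sqrt(b^2 - 4ac)) / (2a)
Here a = 3, b = -8, c = -5
Discriminant = b^2 - 4ac = (-8)^2 - 4(3)(-5) = 64 + 60 = 124
Since discriminant = 124 > 0, there are two real roots.
x = (8 ± 2*sqrt(31)) / 6
Simplifying: x = (4 ± sqrt(31)) / 3
Numerically: x ≈ 3.1893 or x ≈ -0.5226

x = (4 + sqrt(31)) / 3 or x = (4 - sqrt(31)) / 3


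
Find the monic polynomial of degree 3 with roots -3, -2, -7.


A monic polynomial with roots -3, -2, -7 is:
p(x) = (x + 3)(x + 2)(x + 7)
After multiplying by (x + 3): x + 3
After multiplying by (x + 2): x^2 + 5x + 6
After multiplying by (x + 7): x^3 + 12x^2 + 41x + 42

x^3 + 12x^2 + 41x + 42


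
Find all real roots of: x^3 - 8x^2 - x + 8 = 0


Let p(x) = x^3 - 8x^2 - x + 8. By the rational root theorem (leading coefficient 1), any rational root is an integer divisor of 8: try ±1, ±2, ... in turn.
Test x = 1: value = 0 ✓, so (x - 1) is a factor.
Synthetic division by (x - 1): bring down 1; 1(1) - 8 = -7; (-7)(1) - 1 = -8; (-8)(1) + 8 = 0 → quotient x^2 - 7x - 8, remainder 0.
Solve the quadratic x^2 - 7x - 8 = 0: discriminant = (-7)^2 - 4(1)(-8) = 49 + 32 = 81.
sqrt(81) = 9, so x = (7 ± 9)/2: x = 8 or x = -1.

x = -1, x = 1, x = 8


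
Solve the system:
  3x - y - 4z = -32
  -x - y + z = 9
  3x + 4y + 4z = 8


Using Cramer's rule. Expand each determinant along the first row.
D  = 3*[(-1)*4 - 1*4] - (-1)*[(-1)*4 - 1*3] + (-4)*[(-1)*4 - (-1)*3]
  = 3*(-8) - (-1)*(-7) + (-4)*(-1) = -27
Dx = (-32)*[(-1)*4 - 1*4] - (-1)*[9*4 - 1*8] + (-4)*[9*4 - (-1)*8]
  = (-32)*(-8) - (-1)*(28) + (-4)*(44) = 108
Dy = 3*[9*4 - 1*8] - (-32)*[(-1)*4 - 1*3] + (-4)*[(-1)*8 - 9*3]
  = 3*(28) - (-32)*(-7) + (-4)*(-35) = 0
Dz = 3*[(-1)*8 - 9*4] - (-1)*[(-1)*8 - 9*3] + (-32)*[(-1)*4 - (-1)*3]
  = 3*(-44) - (-1)*(-35) + (-32)*(-1) = -135
x = Dx/D = 108/-27 = -4, y = Dy/D = 0/-27 = 0, z = Dz/D = -135/-27 = 5
Check eq1: (3)(-4) + (-1)(0) + (-4)(5) = -32 = -32 ✓
Check eq2: (-1)(-4) + (-1)(0) + (1)(5) = 9 = 9 ✓
Check eq3: (3)(-4) + (4)(0) + (4)(5) = 8 = 8 ✓

x = -4, y = 0, z = 5


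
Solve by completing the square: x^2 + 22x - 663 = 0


Start: x^2 + 22x - 663 = 0
Move constant: x^2 + 22x = 663
Half of 22 is 11, squared is 121
Add 121 to both sides: x^2 + 22x + 121 = 784
(x + 11)^2 = 784
x + 11 = ±28
x = -11 + 28 = 17 or x = -11 - 28 = -39

x = -39, x = 17


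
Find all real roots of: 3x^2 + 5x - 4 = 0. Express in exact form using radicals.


Using the quadratic formula: x = (-b ± sqrt(b^2 - 4ac)) / (2a)
Here a = 3, b = 5, c = -4
Discriminant = b^2 - 4ac = 5^2 - 4(3)(-4) = 25 + 48 = 73
Since discriminant = 73 > 0, there are two real roots.
x = (-5 ± sqrt(73)) / 6
Numerically: x ≈ 0.5907 or x ≈ -2.2573

x = (-5 + sqrt(73)) / 6 or x = (-5 - sqrt(73)) / 6


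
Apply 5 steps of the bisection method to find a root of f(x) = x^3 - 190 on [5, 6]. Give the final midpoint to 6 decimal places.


f(x) = x^3 - 190
f(5) = -65 < 0
f(6) = 26 > 0

Step 1: midpoint = (5.000000 + 6.000000)/2 = 5.500000
  f(5.500000) = -23.625000
  f(mid) < 0, so root is in [5.500000, 6.000000]

Step 2: midpoint = (5.500000 + 6.000000)/2 = 5.750000
  f(5.750000) = 0.109375
  f(mid) > 0, so root is in [5.500000, 5.750000]

Step 3: midpoint = (5.500000 + 5.750000)/2 = 5.625000
  f(5.625000) = -12.021484
  f(mid) < 0, so root is in [5.625000, 5.750000]

Step 4: midpoint = (5.625000 + 5.750000)/2 = 5.687500
  f(5.687500) = -6.022705
  f(mid) < 0, so root is in [5.687500, 5.750000]

Step 5: midpoint = (5.687500 + 5.750000)/2 = 5.718750
  f(5.718750) = -2.973419
  f(mid) < 0, so root is in [5.718750, 5.750000]

midpoint = 5.718750


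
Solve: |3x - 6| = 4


An absolute value equation |expr| = 4 gives two cases:
Case 1: 3x - 6 = 4
  3x = 10, so x = 10/3
Case 2: 3x - 6 = -4
  3x = 2, so x = 2/3

x = 2/3, x = 10/3


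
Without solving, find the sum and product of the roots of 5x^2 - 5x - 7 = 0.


By Vieta's formulas for ax^2 + bx + c = 0:
  Sum of roots = -b/a
  Product of roots = c/a

Here a = 5, b = -5, c = -7
Sum = -(-5)/5 = 1
Product = -7/5 = -7/5

Sum = 1, Product = -7/5


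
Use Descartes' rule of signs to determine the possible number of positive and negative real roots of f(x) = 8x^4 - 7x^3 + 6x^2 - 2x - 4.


Descartes' rule of signs:

For positive roots, count sign changes in f(x) = 8x^4 - 7x^3 + 6x^2 - 2x - 4:
Signs of coefficients: +, -, +, -, -
Number of sign changes: 3
Possible positive real roots: 3, 1

For negative roots, examine f(-x) = 8x^4 + 7x^3 + 6x^2 + 2x - 4:
Signs of coefficients: +, +, +, +, -
Number of sign changes: 1
Possible negative real roots: 1

Positive roots: 3 or 1; Negative roots: 1


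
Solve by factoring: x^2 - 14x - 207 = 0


We need two numbers that multiply to -207 and add to -14.
Those numbers are 9 and -23 (since 9 * (-23) = -207 and 9 + (-23) = -14).
So x^2 - 14x - 207 = (x + 9)(x - 23) = 0
Setting each factor to zero: x = -9 or x = 23

x = -9, x = 23


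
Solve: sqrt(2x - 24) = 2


Square both sides: 2x - 24 = 2^2 = 4
2x = 4 + 24 = 28
x = 14
Check: sqrt(2*14 - 24) = sqrt(4) = 2 ✓

x = 14


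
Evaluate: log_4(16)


We need the exponent such that 4^? = 16
4^2 = 16
Therefore log_4(16) = 2

2


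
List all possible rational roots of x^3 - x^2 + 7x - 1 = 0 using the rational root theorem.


Rational root theorem: possible roots are ±p/q where:
  p divides the constant term (-1): p ∈ {1}
  q divides the leading coefficient (1): q ∈ {1}

All possible rational roots: -1, 1

-1, 1


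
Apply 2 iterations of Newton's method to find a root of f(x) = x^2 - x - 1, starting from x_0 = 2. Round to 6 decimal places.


Newton's method: x_(n+1) = x_n - f(x_n)/f'(x_n)
f(x) = x^2 - x - 1
f'(x) = 2x - 1

Iteration 1:
  f(2.000000) = 1.000000
  f'(2.000000) = 3.000000
  x_1 = 2.000000 - (1.000000)/(3.000000) = 1.666667

Iteration 2:
  f(1.666667) = 0.111111
  f'(1.666667) = 2.333333
  x_2 = 1.666667 - (0.111111)/(2.333333) = 1.619048

x_2 = 1.619048


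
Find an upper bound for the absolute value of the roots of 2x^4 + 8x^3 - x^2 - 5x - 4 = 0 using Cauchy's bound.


Cauchy's bound: all roots r satisfy |r| <= 1 + max(|a_i/a_n|) for i = 0,...,n-1
where a_n is the leading coefficient.

Coefficients: [2, 8, -1, -5, -4]
Leading coefficient a_n = 2
Ratios |a_i/a_n|: 4, 1/2, 5/2, 2
Maximum ratio: 4
Cauchy's bound: |r| <= 1 + 4 = 5

Upper bound = 5


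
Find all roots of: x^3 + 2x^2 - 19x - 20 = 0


Let p(x) = x^3 + 2x^2 - 19x - 20. By the rational root theorem (leading coefficient 1), any rational root is an integer divisor of 20: try ±1, ±2, ... in turn.
Test x = 1: value = -36 ≠ 0.
Test x = -1: value = 0 ✓, so (x + 1) is a factor.
Synthetic division by (x + 1): bring down 1; 1(-1) + 2 = 1; 1(-1) - 19 = -20; (-20)(-1) - 20 = 0 → quotient x^2 + x - 20, remainder 0.
Solve the quadratic x^2 + x - 20 = 0: discriminant = 1^2 - 4(1)(-20) = 1 + 80 = 81.
sqrt(81) = 9, so x = (-1 ± 9)/2: x = 4 or x = -5.
Collecting all roots found:

x = -5, x = -1, x = 4


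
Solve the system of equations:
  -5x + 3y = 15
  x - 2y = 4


Using Cramer's rule:
Determinant D = (-5)(-2) - (1)(3) = 10 - 3 = 7
Dx = (15)(-2) - (4)(3) = -30 - 12 = -42
Dy = (-5)(4) - (1)(15) = -20 - 15 = -35
x = Dx/D = -42/7 = -6
y = Dy/D = -35/7 = -5

x = -6, y = -5


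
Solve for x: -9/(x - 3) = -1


Multiply both sides by (x - 3): -9 = -1(x - 3)
Distribute: -9 = -x + 3
-x = -9 - 3 = -12
x = 12

x = 12


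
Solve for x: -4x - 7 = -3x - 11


Starting with: -4x - 7 = -3x - 11
Move all x terms to left: (-4 + 3)x = -11 + 7
Simplify: -x = -4
Divide both sides by -1: x = 4

x = 4


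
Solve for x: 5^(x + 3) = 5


Express both sides with the same base.
5 = 5^1
Since the bases match, equate exponents: x + 3 = 1
So x = 1 - (3) = -2

x = -2


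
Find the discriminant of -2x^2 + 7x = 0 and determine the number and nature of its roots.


For ax^2 + bx + c = 0, discriminant D = b^2 - 4ac
Here a = -2, b = 7, c = 0
D = (7)^2 - 4(-2)(0) = 49 - 0 = 49

D = 49 > 0 and is a perfect square (sqrt = 7)
The equation has 2 distinct real rational roots.

Discriminant = 49, 2 distinct real rational roots


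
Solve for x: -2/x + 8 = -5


Subtract 8 from both sides: -2/x = -13
Multiply both sides by x: -2 = -13 * x
Divide by -13: x = 2/13

x = 2/13


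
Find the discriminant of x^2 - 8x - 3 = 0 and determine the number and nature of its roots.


For ax^2 + bx + c = 0, discriminant D = b^2 - 4ac
Here a = 1, b = -8, c = -3
D = (-8)^2 - 4(1)(-3) = 64 + 12 = 76

D = 76 > 0 but not a perfect square
The equation has 2 distinct real irrational roots.

Discriminant = 76, 2 distinct real irrational roots


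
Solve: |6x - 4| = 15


An absolute value equation |expr| = 15 gives two cases:
Case 1: 6x - 4 = 15
  6x = 19, so x = 19/6
Case 2: 6x - 4 = -15
  6x = -11, so x = -11/6

x = -11/6, x = 19/6


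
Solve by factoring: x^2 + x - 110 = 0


We need two numbers that multiply to -110 and add to 1.
Those numbers are -10 and 11 (since (-10) * 11 = -110 and (-10) + 11 = 1).
So x^2 + x - 110 = (x - 10)(x + 11) = 0
Setting each factor to zero: x = 10 or x = -11

x = -11, x = 10


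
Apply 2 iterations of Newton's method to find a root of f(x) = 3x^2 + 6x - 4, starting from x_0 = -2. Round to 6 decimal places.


Newton's method: x_(n+1) = x_n - f(x_n)/f'(x_n)
f(x) = 3x^2 + 6x - 4
f'(x) = 6x + 6

Iteration 1:
  f(-2.000000) = -4.000000
  f'(-2.000000) = -6.000000
  x_1 = -2.000000 - (-4.000000)/(-6.000000) = -2.666667

Iteration 2:
  f(-2.666667) = 1.333333
  f'(-2.666667) = -10.000000
  x_2 = -2.666667 - (1.333333)/(-10.000000) = -2.533333

x_2 = -2.533333


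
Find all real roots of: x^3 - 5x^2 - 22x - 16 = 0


Let p(x) = x^3 - 5x^2 - 22x - 16. By the rational root theorem (leading coefficient 1), any rational root is an integer divisor of 16: try ±1, ±2, ... in turn.
Test x = 1: value = -42 ≠ 0.
Test x = -1: value = 0 ✓, so (x + 1) is a factor.
Synthetic division by (x + 1): bring down 1; 1(-1) - 5 = -6; (-6)(-1) - 22 = -16; (-16)(-1) - 16 = 0 → quotient x^2 - 6x - 16, remainder 0.
Solve the quadratic x^2 - 6x - 16 = 0: discriminant = (-6)^2 - 4(1)(-16) = 36 + 64 = 100.
sqrt(100) = 10, so x = (6 ± 10)/2: x = 8 or x = -2.

x = -2, x = -1, x = 8


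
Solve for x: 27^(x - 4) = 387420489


Express both sides with the same base.
387420489 = 27^6
Since the bases match, equate exponents: x - 4 = 6
So x = 6 - (-4) = 10

x = 10


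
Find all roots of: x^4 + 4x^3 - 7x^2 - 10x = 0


The constant term is 0, so x = 0 is a root. Factor out x:
  x^3 + 4x^2 - 7x - 10 = 0
Let p(x) = x^3 + 4x^2 - 7x - 10. By the rational root theorem (leading coefficient 1), any rational root is an integer divisor of 10: try ±1, ±2, ... in turn.
Test x = 1: value = -12 ≠ 0.
Test x = -1: value = 0 ✓, so (x + 1) is a factor.
Synthetic division by (x + 1): bring down 1; 1(-1) + 4 = 3; 3(-1) - 7 = -10; (-10)(-1) - 10 = 0 → quotient x^2 + 3x - 10, remainder 0.
Solve the quadratic x^2 + 3x - 10 = 0: discriminant = 3^2 - 4(1)(-10) = 9 + 40 = 49.
sqrt(49) = 7, so x = (-3 ± 7)/2: x = 2 or x = -5.
Collecting all roots found:

x = -5, x = -1, x = 0, x = 2


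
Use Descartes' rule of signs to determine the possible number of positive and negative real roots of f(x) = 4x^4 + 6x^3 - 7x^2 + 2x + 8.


Descartes' rule of signs:

For positive roots, count sign changes in f(x) = 4x^4 + 6x^3 - 7x^2 + 2x + 8:
Signs of coefficients: +, +, -, +, +
Number of sign changes: 2
Possible positive real roots: 2, 0

For negative roots, examine f(-x) = 4x^4 - 6x^3 - 7x^2 - 2x + 8:
Signs of coefficients: +, -, -, -, +
Number of sign changes: 2
Possible negative real roots: 2, 0

Positive roots: 2 or 0; Negative roots: 2 or 0


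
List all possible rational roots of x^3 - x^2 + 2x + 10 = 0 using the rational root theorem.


Rational root theorem: possible roots are ±p/q where:
  p divides the constant term (10): p ∈ {1, 2, 5, 10}
  q divides the leading coefficient (1): q ∈ {1}

All possible rational roots: -10, -5, -2, -1, 1, 2, 5, 10

-10, -5, -2, -1, 1, 2, 5, 10


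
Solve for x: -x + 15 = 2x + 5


Starting with: -x + 15 = 2x + 5
Move all x terms to left: (-1 - 2)x = 5 - 15
Simplify: -3x = -10
Divide both sides by -3: x = 10/3

x = 10/3


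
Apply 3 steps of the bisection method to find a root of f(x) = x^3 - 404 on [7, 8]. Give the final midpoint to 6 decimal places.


f(x) = x^3 - 404
f(7) = -61 < 0
f(8) = 108 > 0

Step 1: midpoint = (7.000000 + 8.000000)/2 = 7.500000
  f(7.500000) = 17.875000
  f(mid) > 0, so root is in [7.000000, 7.500000]

Step 2: midpoint = (7.000000 + 7.500000)/2 = 7.250000
  f(7.250000) = -22.921875
  f(mid) < 0, so root is in [7.250000, 7.500000]

Step 3: midpoint = (7.250000 + 7.500000)/2 = 7.375000
  f(7.375000) = -2.869141
  f(mid) < 0, so root is in [7.375000, 7.500000]

midpoint = 7.375000


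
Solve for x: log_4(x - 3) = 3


Convert to exponential form: x - 3 = 4^3 = 64
x = 64 + 3 = 67
Check: log_4(67 - 3) = log_4(64) = log_4(64) = 3 ✓

x = 67


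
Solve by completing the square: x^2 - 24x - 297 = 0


Start: x^2 - 24x - 297 = 0
Move constant: x^2 - 24x = 297
Half of -24 is -12, squared is 144
Add 144 to both sides: x^2 - 24x + 144 = 441
(x - 12)^2 = 441
x - 12 = ±21
x = 12 + 21 = 33 or x = 12 - 21 = -9

x = -9, x = 33


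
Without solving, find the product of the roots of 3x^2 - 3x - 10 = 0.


By Vieta's formulas for ax^2 + bx + c = 0:
  Sum of roots = -b/a
  Product of roots = c/a

Here a = 3, b = -3, c = -10
Sum = -(-3)/3 = 1
Product = -10/3 = -10/3

Product = -10/3


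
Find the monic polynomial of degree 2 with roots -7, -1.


A monic polynomial with roots -7, -1 is:
p(x) = (x + 7)(x + 1)
After multiplying by (x + 7): x + 7
After multiplying by (x + 1): x^2 + 8x + 7

x^2 + 8x + 7


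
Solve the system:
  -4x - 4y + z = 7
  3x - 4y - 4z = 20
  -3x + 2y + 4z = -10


Using Cramer's rule. Expand each determinant along the first row.
D  = (-4)*[(-4)*4 - (-4)*2] - (-4)*[3*4 - (-4)*(-3)] + 1*[3*2 - (-4)*(-3)]
  = (-4)*(-8) - (-4)*(0) + 1*(-6) = 26
Dx = 7*[(-4)*4 - (-4)*2] - (-4)*[20*4 - (-4)*(-10)] + 1*[20*2 - (-4)*(-10)]
  = 7*(-8) - (-4)*(40) + 1*(0) = 104
Dy = (-4)*[20*4 - (-4)*(-10)] - 7*[3*4 - (-4)*(-3)] + 1*[3*(-10) - 20*(-3)]
  = (-4)*(40) - 7*(0) + 1*(30) = -130
Dz = (-4)*[(-4)*(-10) - 20*2] - (-4)*[3*(-10) - 20*(-3)] + 7*[3*2 - (-4)*(-3)]
  = (-4)*(0) - (-4)*(30) + 7*(-6) = 78
x = Dx/D = 104/26 = 4, y = Dy/D = -130/26 = -5, z = Dz/D = 78/26 = 3
Check eq1: (-4)(4) + (-4)(-5) + (1)(3) = 7 = 7 ✓
Check eq2: (3)(4) + (-4)(-5) + (-4)(3) = 20 = 20 ✓
Check eq3: (-3)(4) + (2)(-5) + (4)(3) = -10 = -10 ✓

x = 4, y = -5, z = 3


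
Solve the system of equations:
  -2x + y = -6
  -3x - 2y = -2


Using Cramer's rule:
Determinant D = (-2)(-2) - (-3)(1) = 4 + 3 = 7
Dx = (-6)(-2) - (-2)(1) = 12 + 2 = 14
Dy = (-2)(-2) - (-3)(-6) = 4 - 18 = -14
x = Dx/D = 14/7 = 2
y = Dy/D = -14/7 = -2

x = 2, y = -2


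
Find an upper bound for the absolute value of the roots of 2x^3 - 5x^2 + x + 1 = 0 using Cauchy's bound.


Cauchy's bound: all roots r satisfy |r| <= 1 + max(|a_i/a_n|) for i = 0,...,n-1
where a_n is the leading coefficient.

Coefficients: [2, -5, 1, 1]
Leading coefficient a_n = 2
Ratios |a_i/a_n|: 5/2, 1/2, 1/2
Maximum ratio: 5/2
Cauchy's bound: |r| <= 1 + 5/2 = 7/2

Upper bound = 7/2


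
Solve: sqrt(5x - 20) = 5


Square both sides: 5x - 20 = 5^2 = 25
5x = 25 + 20 = 45
x = 9
Check: sqrt(5*9 - 20) = sqrt(25) = 5 ✓

x = 9


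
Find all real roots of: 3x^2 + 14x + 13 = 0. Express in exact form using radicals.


Using the quadratic formula: x = (-b ± sqrt(b^2 - 4ac)) / (2a)
Here a = 3, b = 14, c = 13
Discriminant = b^2 - 4ac = 14^2 - 4(3)(13) = 196 - 156 = 40
Since discriminant = 40 > 0, there are two real roots.
x = (-14 ± 2*sqrt(10)) / 6
Simplifying: x = (-7 ± sqrt(10)) / 3
Numerically: x ≈ -1.2792 or x ≈ -3.3874

x = (-7 + sqrt(10)) / 3 or x = (-7 - sqrt(10)) / 3


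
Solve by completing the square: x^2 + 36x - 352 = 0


Start: x^2 + 36x - 352 = 0
Move constant: x^2 + 36x = 352
Half of 36 is 18, squared is 324
Add 324 to both sides: x^2 + 36x + 324 = 676
(x + 18)^2 = 676
x + 18 = ±26
x = -18 + 26 = 8 or x = -18 - 26 = -44

x = -44, x = 8


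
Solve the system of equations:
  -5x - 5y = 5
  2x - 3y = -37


Using Cramer's rule:
Determinant D = (-5)(-3) - (2)(-5) = 15 + 10 = 25
Dx = (5)(-3) - (-37)(-5) = -15 - 185 = -200
Dy = (-5)(-37) - (2)(5) = 185 - 10 = 175
x = Dx/D = -200/25 = -8
y = Dy/D = 175/25 = 7

x = -8, y = 7


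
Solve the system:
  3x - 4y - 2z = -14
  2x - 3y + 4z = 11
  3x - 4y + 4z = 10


Using Cramer's rule. Expand each determinant along the first row.
D  = 3*[(-3)*4 - 4*(-4)] - (-4)*[2*4 - 4*3] + (-2)*[2*(-4) - (-3)*3]
  = 3*(4) - (-4)*(-4) + (-2)*(1) = -6
Dx = (-14)*[(-3)*4 - 4*(-4)] - (-4)*[11*4 - 4*10] + (-2)*[11*(-4) - (-3)*10]
  = (-14)*(4) - (-4)*(4) + (-2)*(-14) = -12
Dy = 3*[11*4 - 4*10] - (-14)*[2*4 - 4*3] + (-2)*[2*10 - 11*3]
  = 3*(4) - (-14)*(-4) + (-2)*(-13) = -18
Dz = 3*[(-3)*10 - 11*(-4)] - (-4)*[2*10 - 11*3] + (-14)*[2*(-4) - (-3)*3]
  = 3*(14) - (-4)*(-13) + (-14)*(1) = -24
x = Dx/D = -12/-6 = 2, y = Dy/D = -18/-6 = 3, z = Dz/D = -24/-6 = 4
Check eq1: (3)(2) + (-4)(3) + (-2)(4) = -14 = -14 ✓
Check eq2: (2)(2) + (-3)(3) + (4)(4) = 11 = 11 ✓
Check eq3: (3)(2) + (-4)(3) + (4)(4) = 10 = 10 ✓

x = 2, y = 3, z = 4


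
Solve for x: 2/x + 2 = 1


Subtract 2 from both sides: 2/x = -1
Multiply both sides by x: 2 = -1 * x
Divide by -1: x = -2

x = -2


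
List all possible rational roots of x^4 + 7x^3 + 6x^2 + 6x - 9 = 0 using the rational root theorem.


Rational root theorem: possible roots are ±p/q where:
  p divides the constant term (-9): p ∈ {1, 3, 9}
  q divides the leading coefficient (1): q ∈ {1}

All possible rational roots: -9, -3, -1, 1, 3, 9

-9, -3, -1, 1, 3, 9


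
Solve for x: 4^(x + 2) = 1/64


Express both sides with the same base.
1/64 = 4^(-3)
Since the bases match, equate exponents: x + 2 = -3
So x = -3 - (2) = -5

x = -5


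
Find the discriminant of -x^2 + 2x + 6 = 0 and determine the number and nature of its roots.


For ax^2 + bx + c = 0, discriminant D = b^2 - 4ac
Here a = -1, b = 2, c = 6
D = (2)^2 - 4(-1)(6) = 4 + 24 = 28

D = 28 > 0 but not a perfect square
The equation has 2 distinct real irrational roots.

Discriminant = 28, 2 distinct real irrational roots


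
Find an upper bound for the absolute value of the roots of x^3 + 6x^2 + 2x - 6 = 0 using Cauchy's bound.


Cauchy's bound: all roots r satisfy |r| <= 1 + max(|a_i/a_n|) for i = 0,...,n-1
where a_n is the leading coefficient.

Coefficients: [1, 6, 2, -6]
Leading coefficient a_n = 1
Ratios |a_i/a_n|: 6, 2, 6
Maximum ratio: 6
Cauchy's bound: |r| <= 1 + 6 = 7

Upper bound = 7


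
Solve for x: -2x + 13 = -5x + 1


Starting with: -2x + 13 = -5x + 1
Move all x terms to left: (-2 + 5)x = 1 - 13
Simplify: 3x = -12
Divide both sides by 3: x = -4

x = -4


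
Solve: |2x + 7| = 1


An absolute value equation |expr| = 1 gives two cases:
Case 1: 2x + 7 = 1
  2x = -6, so x = -3
Case 2: 2x + 7 = -1
  2x = -8, so x = -4

x = -4, x = -3


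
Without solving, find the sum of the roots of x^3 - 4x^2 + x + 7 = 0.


By Vieta's formulas for x^3 + bx^2 + cx + d = 0:
  r1 + r2 + r3 = -b/a = 4
  r1*r2 + r1*r3 + r2*r3 = c/a = 1
  r1*r2*r3 = -d/a = -7


Sum = 4


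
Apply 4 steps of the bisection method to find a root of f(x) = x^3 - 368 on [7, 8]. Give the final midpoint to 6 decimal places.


f(x) = x^3 - 368
f(7) = -25 < 0
f(8) = 144 > 0

Step 1: midpoint = (7.000000 + 8.000000)/2 = 7.500000
  f(7.500000) = 53.875000
  f(mid) > 0, so root is in [7.000000, 7.500000]

Step 2: midpoint = (7.000000 + 7.500000)/2 = 7.250000
  f(7.250000) = 13.078125
  f(mid) > 0, so root is in [7.000000, 7.250000]

Step 3: midpoint = (7.000000 + 7.250000)/2 = 7.125000
  f(7.125000) = -6.294922
  f(mid) < 0, so root is in [7.125000, 7.250000]

Step 4: midpoint = (7.125000 + 7.250000)/2 = 7.187500
  f(7.187500) = 3.307373
  f(mid) > 0, so root is in [7.125000, 7.187500]

midpoint = 7.187500


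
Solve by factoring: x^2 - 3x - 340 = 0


We need two numbers that multiply to -340 and add to -3.
Those numbers are 17 and -20 (since 17 * (-20) = -340 and 17 + (-20) = -3).
So x^2 - 3x - 340 = (x + 17)(x - 20) = 0
Setting each factor to zero: x = -17 or x = 20

x = -17, x = 20


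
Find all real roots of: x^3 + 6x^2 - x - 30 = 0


Let p(x) = x^3 + 6x^2 - x - 30. By the rational root theorem (leading coefficient 1), any rational root is an integer divisor of 30: try ±1, ±2, ... in turn.
Test x = 1: value = -24 ≠ 0.
Test x = -1: value = -24 ≠ 0.
Test x = 2: value = 0 ✓, so (x - 2) is a factor.
Synthetic division by (x - 2): bring down 1; 1(2) + 6 = 8; 8(2) - 1 = 15; 15(2) - 30 = 0 → quotient x^2 + 8x + 15, remainder 0.
Solve the quadratic x^2 + 8x + 15 = 0: discriminant = 8^2 - 4(1)(15) = 64 - 60 = 4.
sqrt(4) = 2, so x = (-8 ± 2)/2: x = -3 or x = -5.

x = -5, x = -3, x = 2


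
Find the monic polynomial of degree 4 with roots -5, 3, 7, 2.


A monic polynomial with roots -5, 3, 7, 2 is:
p(x) = (x + 5)(x - 3)(x - 7)(x - 2)
After multiplying by (x + 5): x + 5
After multiplying by (x - 3): x^2 + 2x - 15
After multiplying by (x - 7): x^3 - 5x^2 - 29x + 105
After multiplying by (x - 2): x^4 - 7x^3 - 19x^2 + 163x - 210

x^4 - 7x^3 - 19x^2 + 163x - 210


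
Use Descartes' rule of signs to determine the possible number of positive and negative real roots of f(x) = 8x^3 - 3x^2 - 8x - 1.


Descartes' rule of signs:

For positive roots, count sign changes in f(x) = 8x^3 - 3x^2 - 8x - 1:
Signs of coefficients: +, -, -, -
Number of sign changes: 1
Possible positive real roots: 1

For negative roots, examine f(-x) = -8x^3 - 3x^2 + 8x - 1:
Signs of coefficients: -, -, +, -
Number of sign changes: 2
Possible negative real roots: 2, 0

Positive roots: 1; Negative roots: 2 or 0


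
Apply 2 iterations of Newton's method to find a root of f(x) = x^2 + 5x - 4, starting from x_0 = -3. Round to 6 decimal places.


Newton's method: x_(n+1) = x_n - f(x_n)/f'(x_n)
f(x) = x^2 + 5x - 4
f'(x) = 2x + 5

Iteration 1:
  f(-3.000000) = -10.000000
  f'(-3.000000) = -1.000000
  x_1 = -3.000000 - (-10.000000)/(-1.000000) = -13.000000

Iteration 2:
  f(-13.000000) = 100.000000
  f'(-13.000000) = -21.000000
  x_2 = -13.000000 - (100.000000)/(-21.000000) = -8.238095

x_2 = -8.238095


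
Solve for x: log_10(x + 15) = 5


Convert to exponential form: x + 15 = 10^5 = 100000
x = 100000 - 15 = 99985
Check: log_10(99985 + 15) = log_10(100000) = log_10(100000) = 5 ✓

x = 99985


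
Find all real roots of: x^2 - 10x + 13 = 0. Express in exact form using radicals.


Using the quadratic formula: x = (-b ± sqrt(b^2 - 4ac)) / (2a)
Here a = 1, b = -10, c = 13
Discriminant = b^2 - 4ac = (-10)^2 - 4(1)(13) = 100 - 52 = 48
Since discriminant = 48 > 0, there are two real roots.
x = (10 ± 4*sqrt(3)) / 2
Simplifying: x = 5 ± 2*sqrt(3)
Numerically: x ≈ 8.4641 or x ≈ 1.5359

x = 5 + 2*sqrt(3) or x = 5 - 2*sqrt(3)


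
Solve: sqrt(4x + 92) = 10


Square both sides: 4x + 92 = 10^2 = 100
4x = 100 - 92 = 8
x = 2
Check: sqrt(4*2 + 92) = sqrt(100) = 10 ✓

x = 2


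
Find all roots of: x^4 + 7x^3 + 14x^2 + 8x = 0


The constant term is 0, so x = 0 is a root. Factor out x:
  x^3 + 7x^2 + 14x + 8 = 0
Let p(x) = x^3 + 7x^2 + 14x + 8. By the rational root theorem (leading coefficient 1), any rational root is an integer divisor of 8: try ±1, ±2, ... in turn.
Test x = 1: value = 30 ≠ 0.
Test x = -1: value = 0 ✓, so (x + 1) is a factor.
Synthetic division by (x + 1): bring down 1; 1(-1) + 7 = 6; 6(-1) + 14 = 8; 8(-1) + 8 = 0 → quotient x^2 + 6x + 8, remainder 0.
Solve the quadratic x^2 + 6x + 8 = 0: discriminant = 6^2 - 4(1)(8) = 36 - 32 = 4.
sqrt(4) = 2, so x = (-6 ± 2)/2: x = -2 or x = -4.
Collecting all roots found:

x = -4, x = -2, x = -1, x = 0


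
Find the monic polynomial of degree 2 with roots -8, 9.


A monic polynomial with roots -8, 9 is:
p(x) = (x + 8)(x - 9)
After multiplying by (x + 8): x + 8
After multiplying by (x - 9): x^2 - x - 72

x^2 - x - 72
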